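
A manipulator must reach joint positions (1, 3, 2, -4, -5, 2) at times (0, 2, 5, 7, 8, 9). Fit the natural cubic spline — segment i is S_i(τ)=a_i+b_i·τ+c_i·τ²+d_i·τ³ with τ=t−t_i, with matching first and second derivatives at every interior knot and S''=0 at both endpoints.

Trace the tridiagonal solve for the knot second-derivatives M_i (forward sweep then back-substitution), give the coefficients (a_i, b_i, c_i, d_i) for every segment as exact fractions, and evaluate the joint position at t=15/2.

  seg 0: a=1 b=6407/5799 c=0 d=-152/5799
  seg 1: a=3 b=4583/5799 c=-304/1933 d=-140/1933
  seg 2: a=2 b=-12229/5799 c=-1564/1933 d=1054/5799
  seg 3: a=-4 b=-18349/5799 c=544/1933 d=10918/5799
  seg 4: a=-5 b=17669/5799 c=11462/1933 d=-11462/5799
S(15/2) = -40797/7732

Δ: Δ0=1, Δ1=-1/3, Δ2=-3, Δ3=-1, Δ4=7
row 1: diag=10, rhs=-8; c'=3/10, d'=-4/5
row 2: denom=10−3·3/10=91/10; d'=(-16−3·-4/5)/(91/10)=-136/91
row 3: denom=6−2·20/91=506/91; d'=(12−2·-136/91)/(506/91)=62/23
row 4: denom=4−1·91/506=1933/506; d'=(48−1·62/23)/(1933/506)=22924/1933
back: M4=22924/1933
back: M3=62/23−91/506·22924/1933=1088/1933
back: M2=-136/91−20/91·1088/1933=-3128/1933
back: M1=-4/5−3/10·-3128/1933=-608/1933
M: M0=0, M1=-608/1933, M2=-3128/1933, M3=1088/1933, M4=22924/1933, M5=0
seg 0: a=1, c=M0/2=0, d=(M1−M0)/(6·2)=-152/5799, b=Δ0−h0·(2M0+M1)/6=6407/5799
seg 1: a=3, c=M1/2=-304/1933, d=(M2−M1)/(6·3)=-140/1933, b=Δ1−h1·(2M1+M2)/6=4583/5799
seg 2: a=2, c=M2/2=-1564/1933, d=(M3−M2)/(6·2)=1054/5799, b=Δ2−h2·(2M2+M3)/6=-12229/5799
seg 3: a=-4, c=M3/2=544/1933, d=(M4−M3)/(6·1)=10918/5799, b=Δ3−h3·(2M3+M4)/6=-18349/5799
seg 4: a=-5, c=M4/2=11462/1933, d=(M5−M4)/(6·1)=-11462/5799, b=Δ4−h4·(2M4+M5)/6=17669/5799
t_q=15/2 → seg 3, τ=1/2; S=-4+-18349/5799·τ+544/1933·τ²+10918/5799·τ³=-40797/7732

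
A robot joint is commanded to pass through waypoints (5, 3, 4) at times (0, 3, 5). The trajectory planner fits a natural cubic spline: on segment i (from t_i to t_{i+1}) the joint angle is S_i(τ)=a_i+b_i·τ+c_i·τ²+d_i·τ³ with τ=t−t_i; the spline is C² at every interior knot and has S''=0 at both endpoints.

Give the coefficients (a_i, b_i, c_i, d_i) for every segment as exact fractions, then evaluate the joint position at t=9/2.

Δ: Δ0=-2/3, Δ1=1/2
row 1: diag=10, rhs=7; c'=1/5, d'=7/10
back: M1=7/10
M: M0=0, M1=7/10, M2=0
seg 0: a=5, c=M0/2=0, d=(M1−M0)/(6·3)=7/180, b=Δ0−h0·(2M0+M1)/6=-61/60
seg 1: a=3, c=M1/2=7/20, d=(M2−M1)/(6·2)=-7/120, b=Δ1−h1·(2M1+M2)/6=1/30
t_q=9/2 → seg 1, τ=3/2; S=3+1/30·τ+7/20·τ²+-7/120·τ³=233/64

  seg 0: a=5 b=-61/60 c=0 d=7/180
  seg 1: a=3 b=1/30 c=7/20 d=-7/120
S(9/2) = 233/64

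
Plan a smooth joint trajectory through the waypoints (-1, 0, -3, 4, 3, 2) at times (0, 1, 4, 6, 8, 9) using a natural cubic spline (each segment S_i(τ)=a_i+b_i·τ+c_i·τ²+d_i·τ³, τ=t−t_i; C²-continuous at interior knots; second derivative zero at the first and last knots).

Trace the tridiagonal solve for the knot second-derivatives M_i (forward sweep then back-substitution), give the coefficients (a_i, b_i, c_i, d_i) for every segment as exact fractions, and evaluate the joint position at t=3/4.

  seg 0: a=-1 b=1124/733 c=0 d=-391/733
  seg 1: a=0 b=-49/733 c=-1173/733 d=315/733
  seg 2: a=-3 b=1418/733 c=1662/733 d=-4353/5864
  seg 3: a=4 b=3073/1466 c=-6411/2932 d=2605/5864
  seg 4: a=3 b=-967/733 c=351/733 d=-117/733
S(3/4) = -3517/46912

Δ: Δ0=1, Δ1=-1, Δ2=7/2, Δ3=-1/2, Δ4=-1
row 1: diag=8, rhs=-12; c'=3/8, d'=-3/2
row 2: denom=10−3·3/8=71/8; d'=(27−3·-3/2)/(71/8)=252/71
row 3: denom=8−2·16/71=536/71; d'=(-24−2·252/71)/(536/71)=-276/67
row 4: denom=6−2·71/268=733/134; d'=(-3−2·-276/67)/(733/134)=702/733
back: M4=702/733
back: M3=-276/67−71/268·702/733=-6411/1466
back: M2=252/71−16/71·-6411/1466=3324/733
back: M1=-3/2−3/8·3324/733=-2346/733
M: M0=0, M1=-2346/733, M2=3324/733, M3=-6411/1466, M4=702/733, M5=0
seg 0: a=-1, c=M0/2=0, d=(M1−M0)/(6·1)=-391/733, b=Δ0−h0·(2M0+M1)/6=1124/733
seg 1: a=0, c=M1/2=-1173/733, d=(M2−M1)/(6·3)=315/733, b=Δ1−h1·(2M1+M2)/6=-49/733
seg 2: a=-3, c=M2/2=1662/733, d=(M3−M2)/(6·2)=-4353/5864, b=Δ2−h2·(2M2+M3)/6=1418/733
seg 3: a=4, c=M3/2=-6411/2932, d=(M4−M3)/(6·2)=2605/5864, b=Δ3−h3·(2M3+M4)/6=3073/1466
seg 4: a=3, c=M4/2=351/733, d=(M5−M4)/(6·1)=-117/733, b=Δ4−h4·(2M4+M5)/6=-967/733
t_q=3/4 → seg 0, τ=3/4; S=-1+1124/733·τ+0·τ²+-391/733·τ³=-3517/46912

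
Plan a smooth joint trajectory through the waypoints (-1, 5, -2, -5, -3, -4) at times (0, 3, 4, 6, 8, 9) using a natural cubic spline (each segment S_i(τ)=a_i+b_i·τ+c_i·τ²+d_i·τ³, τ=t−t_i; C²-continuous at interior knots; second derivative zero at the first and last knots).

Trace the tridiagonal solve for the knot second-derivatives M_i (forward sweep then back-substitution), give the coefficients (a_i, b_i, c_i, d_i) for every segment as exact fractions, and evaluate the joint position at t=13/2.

Δ: Δ0=2, Δ1=-7, Δ2=-3/2, Δ3=1, Δ4=-1
row 1: diag=8, rhs=-54; c'=1/8, d'=-27/4
row 2: denom=6−1·1/8=47/8; d'=(33−1·-27/4)/(47/8)=318/47
row 3: denom=8−2·16/47=344/47; d'=(15−2·318/47)/(344/47)=69/344
row 4: denom=6−2·47/172=469/86; d'=(-12−2·69/344)/(469/86)=-2133/938
back: M4=-2133/938
back: M3=69/344−47/172·-2133/938=771/938
back: M2=318/47−16/47·771/938=3042/469
back: M1=-27/4−1/8·3042/469=-3546/469
M: M0=0, M1=-3546/469, M2=3042/469, M3=771/938, M4=-2133/938, M5=0
seg 0: a=-1, c=M0/2=0, d=(M1−M0)/(6·3)=-197/469, b=Δ0−h0·(2M0+M1)/6=2711/469
seg 1: a=5, c=M1/2=-1773/469, d=(M2−M1)/(6·1)=1098/469, b=Δ1−h1·(2M1+M2)/6=-2608/469
seg 2: a=-2, c=M2/2=1521/469, d=(M3−M2)/(6·2)=-253/536, b=Δ2−h2·(2M2+M3)/6=-2860/469
seg 3: a=-5, c=M3/2=771/1876, d=(M4−M3)/(6·2)=-121/469, b=Δ3−h3·(2M3+M4)/6=1135/938
seg 4: a=-3, c=M4/2=-2133/1876, d=(M5−M4)/(6·1)=711/1876, b=Δ4−h4·(2M4+M5)/6=-227/938
t_q=13/2 → seg 3, τ=1/2; S=-5+1135/938·τ+771/1876·τ²+-121/469·τ³=-32451/7504

  seg 0: a=-1 b=2711/469 c=0 d=-197/469
  seg 1: a=5 b=-2608/469 c=-1773/469 d=1098/469
  seg 2: a=-2 b=-2860/469 c=1521/469 d=-253/536
  seg 3: a=-5 b=1135/938 c=771/1876 d=-121/469
  seg 4: a=-3 b=-227/938 c=-2133/1876 d=711/1876
S(13/2) = -32451/7504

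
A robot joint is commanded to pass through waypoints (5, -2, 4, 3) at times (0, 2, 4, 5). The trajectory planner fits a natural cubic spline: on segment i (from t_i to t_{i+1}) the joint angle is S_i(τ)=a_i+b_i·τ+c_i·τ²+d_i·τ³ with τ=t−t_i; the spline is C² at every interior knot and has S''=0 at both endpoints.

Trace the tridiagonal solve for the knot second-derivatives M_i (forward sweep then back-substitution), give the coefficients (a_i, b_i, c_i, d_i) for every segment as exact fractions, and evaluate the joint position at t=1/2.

  seg 0: a=5 b=-62/11 c=0 d=47/88
  seg 1: a=-2 b=17/22 c=141/44 d=-23/22
  seg 2: a=4 b=23/22 c=-135/44 d=45/44
S(1/2) = 1583/704

Δ: Δ0=-7/2, Δ1=3, Δ2=-1
row 1: diag=8, rhs=39; c'=1/4, d'=39/8
row 2: denom=6−2·1/4=11/2; d'=(-24−2·39/8)/(11/2)=-135/22
back: M2=-135/22
back: M1=39/8−1/4·-135/22=141/22
M: M0=0, M1=141/22, M2=-135/22, M3=0
seg 0: a=5, c=M0/2=0, d=(M1−M0)/(6·2)=47/88, b=Δ0−h0·(2M0+M1)/6=-62/11
seg 1: a=-2, c=M1/2=141/44, d=(M2−M1)/(6·2)=-23/22, b=Δ1−h1·(2M1+M2)/6=17/22
seg 2: a=4, c=M2/2=-135/44, d=(M3−M2)/(6·1)=45/44, b=Δ2−h2·(2M2+M3)/6=23/22
t_q=1/2 → seg 0, τ=1/2; S=5+-62/11·τ+0·τ²+47/88·τ³=1583/704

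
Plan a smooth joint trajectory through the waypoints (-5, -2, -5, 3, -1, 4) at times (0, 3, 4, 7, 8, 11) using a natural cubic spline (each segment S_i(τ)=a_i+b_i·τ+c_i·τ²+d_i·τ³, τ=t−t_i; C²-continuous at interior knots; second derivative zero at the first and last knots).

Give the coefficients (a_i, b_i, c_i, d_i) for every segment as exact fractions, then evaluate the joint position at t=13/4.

Δ: Δ0=1, Δ1=-3, Δ2=8/3, Δ3=-4, Δ4=5/3
row 1: diag=8, rhs=-24; c'=1/8, d'=-3
row 2: denom=8−1·1/8=63/8; d'=(34−1·-3)/(63/8)=296/63
row 3: denom=8−3·8/21=48/7; d'=(-40−3·296/63)/(48/7)=-71/9
row 4: denom=8−1·7/48=377/48; d'=(34−1·-71/9)/(377/48)=16/3
back: M4=16/3
back: M3=-71/9−7/48·16/3=-26/3
back: M2=296/63−8/21·-26/3=8
back: M1=-3−1/8·8=-4
M: M0=0, M1=-4, M2=8, M3=-26/3, M4=16/3, M5=0
seg 0: a=-5, c=M0/2=0, d=(M1−M0)/(6·3)=-2/9, b=Δ0−h0·(2M0+M1)/6=3
seg 1: a=-2, c=M1/2=-2, d=(M2−M1)/(6·1)=2, b=Δ1−h1·(2M1+M2)/6=-3
seg 2: a=-5, c=M2/2=4, d=(M3−M2)/(6·3)=-25/27, b=Δ2−h2·(2M2+M3)/6=-1
seg 3: a=3, c=M3/2=-13/3, d=(M4−M3)/(6·1)=7/3, b=Δ3−h3·(2M3+M4)/6=-2
seg 4: a=-1, c=M4/2=8/3, d=(M5−M4)/(6·3)=-8/27, b=Δ4−h4·(2M4+M5)/6=-11/3
t_q=13/4 → seg 1, τ=1/4; S=-2+-3·τ+-2·τ²+2·τ³=-91/32

  seg 0: a=-5 b=3 c=0 d=-2/9
  seg 1: a=-2 b=-3 c=-2 d=2
  seg 2: a=-5 b=-1 c=4 d=-25/27
  seg 3: a=3 b=-2 c=-13/3 d=7/3
  seg 4: a=-1 b=-11/3 c=8/3 d=-8/27
S(13/4) = -91/32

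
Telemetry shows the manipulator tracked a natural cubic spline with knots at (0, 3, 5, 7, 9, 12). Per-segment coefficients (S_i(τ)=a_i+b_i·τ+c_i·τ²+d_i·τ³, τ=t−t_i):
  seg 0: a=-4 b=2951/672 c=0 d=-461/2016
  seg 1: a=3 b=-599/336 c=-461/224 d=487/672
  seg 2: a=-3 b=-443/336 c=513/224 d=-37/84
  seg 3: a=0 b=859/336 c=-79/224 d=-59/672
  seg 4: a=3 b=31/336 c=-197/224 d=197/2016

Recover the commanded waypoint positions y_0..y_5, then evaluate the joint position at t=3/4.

y_0=-4 y_1=3 y_2=-3 y_3=0 y_4=3 y_5=-2
S(3/4) = -11511/14336

y_0 = S_0(0) = a_0 = -4
y_1 = S_1(0) = a_1 = 3
y_2 = S_2(0) = a_2 = -3
y_3 = S_3(0) = a_3 = 0
y_4 = S_4(0) = a_4 = 3
y_5 = S_4(3) = -2
t_q=3/4 is in segment 0 (τ=3/4); S_0(τ)=-11511/14336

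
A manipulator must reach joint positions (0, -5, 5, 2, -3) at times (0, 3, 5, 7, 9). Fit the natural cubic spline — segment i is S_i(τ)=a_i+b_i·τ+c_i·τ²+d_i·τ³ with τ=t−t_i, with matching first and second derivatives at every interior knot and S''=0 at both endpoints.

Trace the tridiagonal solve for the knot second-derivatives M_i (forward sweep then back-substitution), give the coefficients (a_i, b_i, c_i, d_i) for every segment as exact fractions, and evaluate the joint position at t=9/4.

Δ: Δ0=-5/3, Δ1=5, Δ2=-3/2, Δ3=-5/2
row 1: diag=10, rhs=40; c'=1/5, d'=4
row 2: denom=8−2·1/5=38/5; d'=(-39−2·4)/(38/5)=-235/38
row 3: denom=8−2·5/19=142/19; d'=(-6−2·-235/38)/(142/19)=121/142
back: M3=121/142
back: M2=-235/38−5/19·121/142=-455/71
back: M1=4−1/5·-455/71=375/71
M: M0=0, M1=375/71, M2=-455/71, M3=121/142, M4=0
seg 0: a=0, c=M0/2=0, d=(M1−M0)/(6·3)=125/426, b=Δ0−h0·(2M0+M1)/6=-1835/426
seg 1: a=-5, c=M1/2=375/142, d=(M2−M1)/(6·2)=-415/426, b=Δ1−h1·(2M1+M2)/6=770/213
seg 2: a=5, c=M2/2=-455/142, d=(M3−M2)/(6·2)=1031/1704, b=Δ2−h2·(2M2+M3)/6=530/213
seg 3: a=2, c=M3/2=121/284, d=(M4−M3)/(6·2)=-121/1704, b=Δ3−h3·(2M3+M4)/6=-1307/426
t_q=9/4 → seg 0, τ=9/4; S=0+-1835/426·τ+0·τ²+125/426·τ³=-57705/9088

  seg 0: a=0 b=-1835/426 c=0 d=125/426
  seg 1: a=-5 b=770/213 c=375/142 d=-415/426
  seg 2: a=5 b=530/213 c=-455/142 d=1031/1704
  seg 3: a=2 b=-1307/426 c=121/284 d=-121/1704
S(9/4) = -57705/9088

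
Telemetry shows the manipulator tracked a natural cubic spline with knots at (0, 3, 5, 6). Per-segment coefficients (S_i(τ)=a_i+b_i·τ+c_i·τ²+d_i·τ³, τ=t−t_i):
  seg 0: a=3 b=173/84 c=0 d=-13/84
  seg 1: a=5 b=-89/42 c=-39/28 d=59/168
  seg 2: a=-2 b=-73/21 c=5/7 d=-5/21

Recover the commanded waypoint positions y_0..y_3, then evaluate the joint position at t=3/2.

y_0=3 y_1=5 y_2=-2 y_3=-5
S(3/2) = 1247/224

y_0 = S_0(0) = a_0 = 3
y_1 = S_1(0) = a_1 = 5
y_2 = S_2(0) = a_2 = -2
y_3 = S_2(1) = -5
t_q=3/2 is in segment 0 (τ=3/2); S_0(τ)=1247/224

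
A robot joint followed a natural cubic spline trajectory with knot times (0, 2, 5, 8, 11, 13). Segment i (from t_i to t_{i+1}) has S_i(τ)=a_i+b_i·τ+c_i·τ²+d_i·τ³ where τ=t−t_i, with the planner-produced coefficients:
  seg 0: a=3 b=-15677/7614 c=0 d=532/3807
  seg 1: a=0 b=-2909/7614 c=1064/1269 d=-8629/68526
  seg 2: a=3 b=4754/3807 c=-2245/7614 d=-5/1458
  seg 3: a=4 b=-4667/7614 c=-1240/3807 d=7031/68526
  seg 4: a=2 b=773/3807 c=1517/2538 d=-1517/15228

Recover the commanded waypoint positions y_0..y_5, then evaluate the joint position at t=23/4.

y_0 = S_0(0) = a_0 = 3
y_1 = S_1(0) = a_1 = 0
y_2 = S_2(0) = a_2 = 3
y_3 = S_3(0) = a_3 = 4
y_4 = S_4(0) = a_4 = 2
y_5 = S_4(2) = 4
t_q=23/4 is in segment 2 (τ=3/4); S_2(τ)=204083/54144

y_0=3 y_1=0 y_2=3 y_3=4 y_4=2 y_5=4
S(23/4) = 204083/54144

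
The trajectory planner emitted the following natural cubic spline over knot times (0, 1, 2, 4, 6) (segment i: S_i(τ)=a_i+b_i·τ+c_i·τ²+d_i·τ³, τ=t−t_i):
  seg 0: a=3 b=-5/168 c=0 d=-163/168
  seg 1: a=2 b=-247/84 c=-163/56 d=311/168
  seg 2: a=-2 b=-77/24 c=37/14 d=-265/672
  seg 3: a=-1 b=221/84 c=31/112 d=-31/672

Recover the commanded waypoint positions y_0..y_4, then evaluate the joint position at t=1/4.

y_0=3 y_1=2 y_2=-2 y_3=-1 y_4=5
S(1/4) = 10671/3584

y_0 = S_0(0) = a_0 = 3
y_1 = S_1(0) = a_1 = 2
y_2 = S_2(0) = a_2 = -2
y_3 = S_3(0) = a_3 = -1
y_4 = S_3(2) = 5
t_q=1/4 is in segment 0 (τ=1/4); S_0(τ)=10671/3584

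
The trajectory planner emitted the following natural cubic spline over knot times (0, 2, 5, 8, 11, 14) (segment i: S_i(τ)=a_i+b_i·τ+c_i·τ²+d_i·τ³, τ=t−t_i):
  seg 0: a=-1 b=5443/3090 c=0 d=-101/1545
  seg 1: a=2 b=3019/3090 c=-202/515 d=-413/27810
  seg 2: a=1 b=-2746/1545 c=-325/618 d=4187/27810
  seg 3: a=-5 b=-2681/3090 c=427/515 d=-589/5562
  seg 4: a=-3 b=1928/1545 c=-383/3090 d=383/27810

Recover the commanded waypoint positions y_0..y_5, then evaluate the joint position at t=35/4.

y_0 = S_0(0) = a_0 = -1
y_1 = S_1(0) = a_1 = 2
y_2 = S_2(0) = a_2 = 1
y_3 = S_3(0) = a_3 = -5
y_4 = S_4(0) = a_4 = -3
y_5 = S_4(3) = 0
t_q=35/4 is in segment 3 (τ=3/4); S_3(τ)=-344697/65920

y_0=-1 y_1=2 y_2=1 y_3=-5 y_4=-3 y_5=0
S(35/4) = -344697/65920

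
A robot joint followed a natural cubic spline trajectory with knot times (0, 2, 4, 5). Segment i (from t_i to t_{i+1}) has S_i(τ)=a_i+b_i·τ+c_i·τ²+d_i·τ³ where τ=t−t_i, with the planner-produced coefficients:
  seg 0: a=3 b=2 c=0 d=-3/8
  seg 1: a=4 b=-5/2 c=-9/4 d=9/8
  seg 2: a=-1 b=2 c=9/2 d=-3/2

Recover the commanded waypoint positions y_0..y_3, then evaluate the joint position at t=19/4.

y_0=3 y_1=4 y_2=-1 y_3=4
S(19/4) = 307/128

y_0 = S_0(0) = a_0 = 3
y_1 = S_1(0) = a_1 = 4
y_2 = S_2(0) = a_2 = -1
y_3 = S_2(1) = 4
t_q=19/4 is in segment 2 (τ=3/4); S_2(τ)=307/128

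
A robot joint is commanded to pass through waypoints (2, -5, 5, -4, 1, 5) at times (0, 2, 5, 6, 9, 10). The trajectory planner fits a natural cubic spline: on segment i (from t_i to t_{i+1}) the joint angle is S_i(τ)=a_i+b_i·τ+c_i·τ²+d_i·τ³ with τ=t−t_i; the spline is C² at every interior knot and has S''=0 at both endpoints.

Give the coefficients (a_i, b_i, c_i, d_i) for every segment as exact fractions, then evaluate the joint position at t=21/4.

Δ: Δ0=-7/2, Δ1=10/3, Δ2=-9, Δ3=5/3, Δ4=4
row 1: diag=10, rhs=41; c'=3/10, d'=41/10
row 2: denom=8−3·3/10=71/10; d'=(-74−3·41/10)/(71/10)=-863/71
row 3: denom=8−1·10/71=558/71; d'=(64−1·-863/71)/(558/71)=5407/558
row 4: denom=8−3·71/186=425/62; d'=(14−3·5407/558)/(425/62)=-2803/1275
back: M4=-2803/1275
back: M3=5407/558−71/186·-2803/1275=40274/3825
back: M2=-863/71−10/71·40274/3825=-10433/765
back: M1=41/10−3/10·-10433/765=10444/1275
M: M0=0, M1=10444/1275, M2=-10433/765, M3=40274/3825, M4=-2803/1275, M5=0
seg 0: a=2, c=M0/2=0, d=(M1−M0)/(6·2)=2611/3825, b=Δ0−h0·(2M0+M1)/6=-47663/7650
seg 1: a=-5, c=M1/2=5222/1275, d=(M2−M1)/(6·3)=-83497/68850, b=Δ1−h1·(2M1+M2)/6=15001/7650
seg 2: a=5, c=M2/2=-10433/1530, d=(M3−M2)/(6·1)=10271/2550, b=Δ2−h2·(2M2+M3)/6=-1397/225
seg 3: a=-4, c=M3/2=20137/3825, d=(M4−M3)/(6·3)=-48683/68850, b=Δ3−h3·(2M3+M4)/6=-59389/7650
seg 4: a=1, c=M4/2=-2803/2550, d=(M5−M4)/(6·1)=2803/7650, b=Δ4−h4·(2M4+M5)/6=18103/3825
t_q=21/4 → seg 2, τ=1/4; S=5+-1397/225·τ+-10433/1530·τ²+10271/2550·τ³=100679/32640

  seg 0: a=2 b=-47663/7650 c=0 d=2611/3825
  seg 1: a=-5 b=15001/7650 c=5222/1275 d=-83497/68850
  seg 2: a=5 b=-1397/225 c=-10433/1530 d=10271/2550
  seg 3: a=-4 b=-59389/7650 c=20137/3825 d=-48683/68850
  seg 4: a=1 b=18103/3825 c=-2803/2550 d=2803/7650
S(21/4) = 100679/32640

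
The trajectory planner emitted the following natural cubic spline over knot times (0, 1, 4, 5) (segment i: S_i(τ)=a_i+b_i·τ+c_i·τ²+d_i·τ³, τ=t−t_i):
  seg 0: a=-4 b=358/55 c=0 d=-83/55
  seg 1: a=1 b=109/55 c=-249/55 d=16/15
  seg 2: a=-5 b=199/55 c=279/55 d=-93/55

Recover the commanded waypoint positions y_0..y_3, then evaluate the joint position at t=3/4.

y_0 = S_0(0) = a_0 = -4
y_1 = S_1(0) = a_1 = 1
y_2 = S_2(0) = a_2 = -5
y_3 = S_2(1) = 2
t_q=3/4 is in segment 0 (τ=3/4); S_0(τ)=863/3520

y_0=-4 y_1=1 y_2=-5 y_3=2
S(3/4) = 863/3520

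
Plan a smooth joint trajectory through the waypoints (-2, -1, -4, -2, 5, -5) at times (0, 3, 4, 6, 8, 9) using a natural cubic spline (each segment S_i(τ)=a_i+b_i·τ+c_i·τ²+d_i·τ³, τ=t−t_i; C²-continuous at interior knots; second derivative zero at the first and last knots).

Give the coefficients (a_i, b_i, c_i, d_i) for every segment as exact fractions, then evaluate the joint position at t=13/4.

  seg 0: a=-2 b=2476/1407 c=0 d=-223/1407
  seg 1: a=-1 b=-3545/1407 c=-669/469 d=1331/1407
  seg 2: a=-4 b=-3566/1407 c=662/469 d=143/804
  seg 3: a=-2 b=7381/1407 c=2325/938 d=-18863/11256
  seg 4: a=5 b=-13927/2814 c=-14213/1876 d=14213/5628
S(13/4) = -51155/30016

Δ: Δ0=1/3, Δ1=-3, Δ2=1, Δ3=7/2, Δ4=-10
row 1: diag=8, rhs=-20; c'=1/8, d'=-5/2
row 2: denom=6−1·1/8=47/8; d'=(24−1·-5/2)/(47/8)=212/47
row 3: denom=8−2·16/47=344/47; d'=(15−2·212/47)/(344/47)=281/344
row 4: denom=6−2·47/172=469/86; d'=(-81−2·281/344)/(469/86)=-14213/938
back: M4=-14213/938
back: M3=281/344−47/172·-14213/938=2325/469
back: M2=212/47−16/47·2325/469=1324/469
back: M1=-5/2−1/8·1324/469=-1338/469
M: M0=0, M1=-1338/469, M2=1324/469, M3=2325/469, M4=-14213/938, M5=0
seg 0: a=-2, c=M0/2=0, d=(M1−M0)/(6·3)=-223/1407, b=Δ0−h0·(2M0+M1)/6=2476/1407
seg 1: a=-1, c=M1/2=-669/469, d=(M2−M1)/(6·1)=1331/1407, b=Δ1−h1·(2M1+M2)/6=-3545/1407
seg 2: a=-4, c=M2/2=662/469, d=(M3−M2)/(6·2)=143/804, b=Δ2−h2·(2M2+M3)/6=-3566/1407
seg 3: a=-2, c=M3/2=2325/938, d=(M4−M3)/(6·2)=-18863/11256, b=Δ3−h3·(2M3+M4)/6=7381/1407
seg 4: a=5, c=M4/2=-14213/1876, d=(M5−M4)/(6·1)=14213/5628, b=Δ4−h4·(2M4+M5)/6=-13927/2814
t_q=13/4 → seg 1, τ=1/4; S=-1+-3545/1407·τ+-669/469·τ²+1331/1407·τ³=-51155/30016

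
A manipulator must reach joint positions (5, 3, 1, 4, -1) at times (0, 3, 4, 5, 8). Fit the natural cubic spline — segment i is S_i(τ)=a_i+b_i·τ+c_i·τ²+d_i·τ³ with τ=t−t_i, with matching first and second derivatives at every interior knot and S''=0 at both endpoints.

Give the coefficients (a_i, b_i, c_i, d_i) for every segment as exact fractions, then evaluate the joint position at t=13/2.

  seg 0: a=5 b=49/120 c=0 d=-43/360
  seg 1: a=3 b=-169/60 c=-43/40 d=227/120
  seg 2: a=1 b=17/24 c=23/5 d=-277/120
  seg 3: a=4 b=179/60 c=-93/40 d=31/120
S(13/2) = 1317/320

Δ: Δ0=-2/3, Δ1=-2, Δ2=3, Δ3=-5/3
row 1: diag=8, rhs=-8; c'=1/8, d'=-1
row 2: denom=4−1·1/8=31/8; d'=(30−1·-1)/(31/8)=8
row 3: denom=8−1·8/31=240/31; d'=(-28−1·8)/(240/31)=-93/20
back: M3=-93/20
back: M2=8−8/31·-93/20=46/5
back: M1=-1−1/8·46/5=-43/20
M: M0=0, M1=-43/20, M2=46/5, M3=-93/20, M4=0
seg 0: a=5, c=M0/2=0, d=(M1−M0)/(6·3)=-43/360, b=Δ0−h0·(2M0+M1)/6=49/120
seg 1: a=3, c=M1/2=-43/40, d=(M2−M1)/(6·1)=227/120, b=Δ1−h1·(2M1+M2)/6=-169/60
seg 2: a=1, c=M2/2=23/5, d=(M3−M2)/(6·1)=-277/120, b=Δ2−h2·(2M2+M3)/6=17/24
seg 3: a=4, c=M3/2=-93/40, d=(M4−M3)/(6·3)=31/120, b=Δ3−h3·(2M3+M4)/6=179/60
t_q=13/2 → seg 3, τ=3/2; S=4+179/60·τ+-93/40·τ²+31/120·τ³=1317/320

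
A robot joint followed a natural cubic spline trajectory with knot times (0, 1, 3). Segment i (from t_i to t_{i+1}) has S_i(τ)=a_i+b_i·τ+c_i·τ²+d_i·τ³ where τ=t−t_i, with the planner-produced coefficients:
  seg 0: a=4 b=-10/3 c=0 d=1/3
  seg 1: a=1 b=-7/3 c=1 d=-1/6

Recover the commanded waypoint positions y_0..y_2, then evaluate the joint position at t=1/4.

y_0 = S_0(0) = a_0 = 4
y_1 = S_1(0) = a_1 = 1
y_2 = S_1(2) = -1
t_q=1/4 is in segment 0 (τ=1/4); S_0(τ)=203/64

y_0=4 y_1=1 y_2=-1
S(1/4) = 203/64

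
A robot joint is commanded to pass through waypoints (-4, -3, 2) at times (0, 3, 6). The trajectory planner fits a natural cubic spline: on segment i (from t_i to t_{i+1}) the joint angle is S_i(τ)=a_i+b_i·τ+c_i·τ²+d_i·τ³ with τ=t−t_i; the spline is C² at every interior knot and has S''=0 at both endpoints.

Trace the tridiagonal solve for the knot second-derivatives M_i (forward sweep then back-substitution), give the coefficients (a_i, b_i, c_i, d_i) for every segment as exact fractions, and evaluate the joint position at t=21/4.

  seg 0: a=-4 b=0 c=0 d=1/27
  seg 1: a=-3 b=1 c=1/3 d=-1/27
S(21/4) = 33/64

Δ: Δ0=1/3, Δ1=5/3
row 1: diag=12, rhs=8; c'=1/4, d'=2/3
back: M1=2/3
M: M0=0, M1=2/3, M2=0
seg 0: a=-4, c=M0/2=0, d=(M1−M0)/(6·3)=1/27, b=Δ0−h0·(2M0+M1)/6=0
seg 1: a=-3, c=M1/2=1/3, d=(M2−M1)/(6·3)=-1/27, b=Δ1−h1·(2M1+M2)/6=1
t_q=21/4 → seg 1, τ=9/4; S=-3+1·τ+1/3·τ²+-1/27·τ³=33/64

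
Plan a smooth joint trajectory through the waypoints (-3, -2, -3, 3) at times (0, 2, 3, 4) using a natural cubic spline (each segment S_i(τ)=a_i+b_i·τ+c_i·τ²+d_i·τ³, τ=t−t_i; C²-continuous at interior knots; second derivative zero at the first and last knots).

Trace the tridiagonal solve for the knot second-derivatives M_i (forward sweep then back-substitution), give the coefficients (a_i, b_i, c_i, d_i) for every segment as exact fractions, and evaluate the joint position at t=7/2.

  seg 0: a=-3 b=75/46 c=0 d=-13/46
  seg 1: a=-2 b=-81/46 c=-39/23 d=113/46
  seg 2: a=-3 b=51/23 c=261/46 d=-87/46
S(7/2) = -261/368

Δ: Δ0=1/2, Δ1=-1, Δ2=6
row 1: diag=6, rhs=-9; c'=1/6, d'=-3/2
row 2: denom=4−1·1/6=23/6; d'=(42−1·-3/2)/(23/6)=261/23
back: M2=261/23
back: M1=-3/2−1/6·261/23=-78/23
M: M0=0, M1=-78/23, M2=261/23, M3=0
seg 0: a=-3, c=M0/2=0, d=(M1−M0)/(6·2)=-13/46, b=Δ0−h0·(2M0+M1)/6=75/46
seg 1: a=-2, c=M1/2=-39/23, d=(M2−M1)/(6·1)=113/46, b=Δ1−h1·(2M1+M2)/6=-81/46
seg 2: a=-3, c=M2/2=261/46, d=(M3−M2)/(6·1)=-87/46, b=Δ2−h2·(2M2+M3)/6=51/23
t_q=7/2 → seg 2, τ=1/2; S=-3+51/23·τ+261/46·τ²+-87/46·τ³=-261/368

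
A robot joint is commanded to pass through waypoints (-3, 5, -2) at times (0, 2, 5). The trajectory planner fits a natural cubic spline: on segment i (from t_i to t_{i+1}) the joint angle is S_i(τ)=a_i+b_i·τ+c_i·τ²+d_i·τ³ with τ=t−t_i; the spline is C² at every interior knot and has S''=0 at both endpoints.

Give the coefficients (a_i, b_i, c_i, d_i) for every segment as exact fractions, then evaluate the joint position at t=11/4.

  seg 0: a=-3 b=79/15 c=0 d=-19/60
  seg 1: a=5 b=22/15 c=-19/10 d=19/90
S(11/4) = 3277/640

Δ: Δ0=4, Δ1=-7/3
row 1: diag=10, rhs=-38; c'=3/10, d'=-19/5
back: M1=-19/5
M: M0=0, M1=-19/5, M2=0
seg 0: a=-3, c=M0/2=0, d=(M1−M0)/(6·2)=-19/60, b=Δ0−h0·(2M0+M1)/6=79/15
seg 1: a=5, c=M1/2=-19/10, d=(M2−M1)/(6·3)=19/90, b=Δ1−h1·(2M1+M2)/6=22/15
t_q=11/4 → seg 1, τ=3/4; S=5+22/15·τ+-19/10·τ²+19/90·τ³=3277/640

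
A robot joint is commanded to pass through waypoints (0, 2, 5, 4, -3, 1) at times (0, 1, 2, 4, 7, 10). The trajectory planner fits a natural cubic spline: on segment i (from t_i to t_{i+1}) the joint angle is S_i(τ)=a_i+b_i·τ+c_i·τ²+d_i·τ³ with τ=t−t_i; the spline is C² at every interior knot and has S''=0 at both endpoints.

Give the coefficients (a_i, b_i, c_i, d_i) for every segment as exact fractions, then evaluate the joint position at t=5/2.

Δ: Δ0=2, Δ1=3, Δ2=-1/2, Δ3=-7/3, Δ4=4/3
row 1: diag=4, rhs=6; c'=1/4, d'=3/2
row 2: denom=6−1·1/4=23/4; d'=(-21−1·3/2)/(23/4)=-90/23
row 3: denom=10−2·8/23=214/23; d'=(-11−2·-90/23)/(214/23)=-73/214
row 4: denom=12−3·69/214=2361/214; d'=(22−3·-73/214)/(2361/214)=4927/2361
back: M4=4927/2361
back: M3=-73/214−69/214·4927/2361=-798/787
back: M2=-90/23−8/23·-798/787=-2802/787
back: M1=3/2−1/4·-2802/787=1881/787
M: M0=0, M1=1881/787, M2=-2802/787, M3=-798/787, M4=4927/2361, M5=0
seg 0: a=0, c=M0/2=0, d=(M1−M0)/(6·1)=627/1574, b=Δ0−h0·(2M0+M1)/6=2521/1574
seg 1: a=2, c=M1/2=1881/1574, d=(M2−M1)/(6·1)=-1561/1574, b=Δ1−h1·(2M1+M2)/6=2201/787
seg 2: a=5, c=M2/2=-1401/787, d=(M3−M2)/(6·2)=167/787, b=Δ2−h2·(2M2+M3)/6=3481/1574
seg 3: a=4, c=M3/2=-399/787, d=(M4−M3)/(6·3)=7321/42498, b=Δ3−h3·(2M3+M4)/6=-3719/1574
seg 4: a=-3, c=M4/2=4927/4722, d=(M5−M4)/(6·3)=-4927/42498, b=Δ4−h4·(2M4+M5)/6=-593/787
t_q=5/2 → seg 2, τ=1/2; S=5+3481/1574·τ+-1401/787·τ²+167/787·τ³=35807/6296

  seg 0: a=0 b=2521/1574 c=0 d=627/1574
  seg 1: a=2 b=2201/787 c=1881/1574 d=-1561/1574
  seg 2: a=5 b=3481/1574 c=-1401/787 d=167/787
  seg 3: a=4 b=-3719/1574 c=-399/787 d=7321/42498
  seg 4: a=-3 b=-593/787 c=4927/4722 d=-4927/42498
S(5/2) = 35807/6296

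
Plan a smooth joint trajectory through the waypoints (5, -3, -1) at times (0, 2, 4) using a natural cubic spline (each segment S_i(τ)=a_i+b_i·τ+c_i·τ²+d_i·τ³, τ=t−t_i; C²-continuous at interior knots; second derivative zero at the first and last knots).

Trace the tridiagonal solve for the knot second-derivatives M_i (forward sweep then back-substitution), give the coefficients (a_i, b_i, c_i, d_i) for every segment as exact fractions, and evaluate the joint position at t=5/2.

Δ: Δ0=-4, Δ1=1
row 1: diag=8, rhs=30; c'=1/4, d'=15/4
back: M1=15/4
M: M0=0, M1=15/4, M2=0
seg 0: a=5, c=M0/2=0, d=(M1−M0)/(6·2)=5/16, b=Δ0−h0·(2M0+M1)/6=-21/4
seg 1: a=-3, c=M1/2=15/8, d=(M2−M1)/(6·2)=-5/16, b=Δ1−h1·(2M1+M2)/6=-3/2
t_q=5/2 → seg 1, τ=1/2; S=-3+-3/2·τ+15/8·τ²+-5/16·τ³=-425/128

  seg 0: a=5 b=-21/4 c=0 d=5/16
  seg 1: a=-3 b=-3/2 c=15/8 d=-5/16
S(5/2) = -425/128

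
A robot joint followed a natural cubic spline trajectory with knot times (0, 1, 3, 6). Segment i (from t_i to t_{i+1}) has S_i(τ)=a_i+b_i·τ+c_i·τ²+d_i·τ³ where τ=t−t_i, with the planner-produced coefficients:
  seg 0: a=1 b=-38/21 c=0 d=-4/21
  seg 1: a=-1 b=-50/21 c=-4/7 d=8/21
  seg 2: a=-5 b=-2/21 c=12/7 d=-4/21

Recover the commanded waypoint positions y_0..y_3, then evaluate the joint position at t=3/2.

y_0=1 y_1=-1 y_2=-5 y_3=5
S(3/2) = -16/7

y_0 = S_0(0) = a_0 = 1
y_1 = S_1(0) = a_1 = -1
y_2 = S_2(0) = a_2 = -5
y_3 = S_2(3) = 5
t_q=3/2 is in segment 1 (τ=1/2); S_1(τ)=-16/7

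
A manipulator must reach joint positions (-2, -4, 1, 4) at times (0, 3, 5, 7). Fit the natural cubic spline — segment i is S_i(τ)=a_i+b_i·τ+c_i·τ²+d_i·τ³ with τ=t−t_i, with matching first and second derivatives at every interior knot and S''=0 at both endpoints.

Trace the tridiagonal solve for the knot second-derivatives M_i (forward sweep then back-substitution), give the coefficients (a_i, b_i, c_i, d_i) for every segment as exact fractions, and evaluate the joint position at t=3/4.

  seg 0: a=-2 b=-199/114 c=0 d=41/342
  seg 1: a=-4 b=85/57 c=41/38 d=-131/456
  seg 2: a=1 b=269/114 c=-49/76 d=49/456
S(3/4) = -7925/2432

Δ: Δ0=-2/3, Δ1=5/2, Δ2=3/2
row 1: diag=10, rhs=19; c'=1/5, d'=19/10
row 2: denom=8−2·1/5=38/5; d'=(-6−2·19/10)/(38/5)=-49/38
back: M2=-49/38
back: M1=19/10−1/5·-49/38=41/19
M: M0=0, M1=41/19, M2=-49/38, M3=0
seg 0: a=-2, c=M0/2=0, d=(M1−M0)/(6·3)=41/342, b=Δ0−h0·(2M0+M1)/6=-199/114
seg 1: a=-4, c=M1/2=41/38, d=(M2−M1)/(6·2)=-131/456, b=Δ1−h1·(2M1+M2)/6=85/57
seg 2: a=1, c=M2/2=-49/76, d=(M3−M2)/(6·2)=49/456, b=Δ2−h2·(2M2+M3)/6=269/114
t_q=3/4 → seg 0, τ=3/4; S=-2+-199/114·τ+0·τ²+41/342·τ³=-7925/2432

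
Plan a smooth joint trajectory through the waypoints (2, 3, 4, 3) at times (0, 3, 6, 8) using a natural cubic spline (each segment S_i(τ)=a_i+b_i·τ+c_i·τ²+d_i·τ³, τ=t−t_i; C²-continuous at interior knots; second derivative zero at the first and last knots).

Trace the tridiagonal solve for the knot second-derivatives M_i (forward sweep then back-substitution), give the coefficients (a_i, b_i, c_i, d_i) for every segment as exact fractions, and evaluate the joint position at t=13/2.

Δ: Δ0=1/3, Δ1=1/3, Δ2=-1/2
row 1: diag=12, rhs=0; c'=1/4, d'=0
row 2: denom=10−3·1/4=37/4; d'=(-5−3·0)/(37/4)=-20/37
back: M2=-20/37
back: M1=0−1/4·-20/37=5/37
M: M0=0, M1=5/37, M2=-20/37, M3=0
seg 0: a=2, c=M0/2=0, d=(M1−M0)/(6·3)=5/666, b=Δ0−h0·(2M0+M1)/6=59/222
seg 1: a=3, c=M1/2=5/74, d=(M2−M1)/(6·3)=-25/666, b=Δ1−h1·(2M1+M2)/6=52/111
seg 2: a=4, c=M2/2=-10/37, d=(M3−M2)/(6·2)=5/111, b=Δ2−h2·(2M2+M3)/6=-31/222
t_q=13/2 → seg 2, τ=1/2; S=4+-31/222·τ+-10/37·τ²+5/111·τ³=1145/296

  seg 0: a=2 b=59/222 c=0 d=5/666
  seg 1: a=3 b=52/111 c=5/74 d=-25/666
  seg 2: a=4 b=-31/222 c=-10/37 d=5/111
S(13/2) = 1145/296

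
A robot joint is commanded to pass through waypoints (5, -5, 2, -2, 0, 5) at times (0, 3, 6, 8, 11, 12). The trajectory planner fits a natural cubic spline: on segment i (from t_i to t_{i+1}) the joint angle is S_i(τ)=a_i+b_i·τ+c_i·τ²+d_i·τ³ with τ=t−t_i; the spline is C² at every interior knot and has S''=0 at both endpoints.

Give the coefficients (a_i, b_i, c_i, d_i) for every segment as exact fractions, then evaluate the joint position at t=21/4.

  seg 0: a=5 b=-13145/2499 c=0 d=535/2499
  seg 1: a=-5 b=1300/2499 c=1605/833 d=-9914/22491
  seg 2: a=2 b=64/357 c=-5099/2499 d=396/833
  seg 3: a=-2 b=-5692/2499 c=2029/2499 d=1271/22491
  seg 4: a=0 b=10295/2499 c=1100/833 d=-1100/2499
S(21/4) = 24091/26656

Δ: Δ0=-10/3, Δ1=7/3, Δ2=-2, Δ3=2/3, Δ4=5
row 1: diag=12, rhs=34; c'=1/4, d'=17/6
row 2: denom=10−3·1/4=37/4; d'=(-26−3·17/6)/(37/4)=-138/37
row 3: denom=10−2·8/37=354/37; d'=(16−2·-138/37)/(354/37)=434/177
row 4: denom=8−3·37/118=833/118; d'=(26−3·434/177)/(833/118)=2200/833
back: M4=2200/833
back: M3=434/177−37/118·2200/833=4058/2499
back: M2=-138/37−8/37·4058/2499=-10198/2499
back: M1=17/6−1/4·-10198/2499=3210/833
M: M0=0, M1=3210/833, M2=-10198/2499, M3=4058/2499, M4=2200/833, M5=0
seg 0: a=5, c=M0/2=0, d=(M1−M0)/(6·3)=535/2499, b=Δ0−h0·(2M0+M1)/6=-13145/2499
seg 1: a=-5, c=M1/2=1605/833, d=(M2−M1)/(6·3)=-9914/22491, b=Δ1−h1·(2M1+M2)/6=1300/2499
seg 2: a=2, c=M2/2=-5099/2499, d=(M3−M2)/(6·2)=396/833, b=Δ2−h2·(2M2+M3)/6=64/357
seg 3: a=-2, c=M3/2=2029/2499, d=(M4−M3)/(6·3)=1271/22491, b=Δ3−h3·(2M3+M4)/6=-5692/2499
seg 4: a=0, c=M4/2=1100/833, d=(M5−M4)/(6·1)=-1100/2499, b=Δ4−h4·(2M4+M5)/6=10295/2499
t_q=21/4 → seg 1, τ=9/4; S=-5+1300/2499·τ+1605/833·τ²+-9914/22491·τ³=24091/26656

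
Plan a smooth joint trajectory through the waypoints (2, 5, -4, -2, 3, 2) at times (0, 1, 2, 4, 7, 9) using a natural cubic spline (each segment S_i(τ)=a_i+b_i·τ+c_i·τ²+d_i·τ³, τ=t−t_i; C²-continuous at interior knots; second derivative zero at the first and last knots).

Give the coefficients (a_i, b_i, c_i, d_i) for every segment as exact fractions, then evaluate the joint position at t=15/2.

Δ: Δ0=3, Δ1=-9, Δ2=1, Δ3=5/3, Δ4=-1/2
row 1: diag=4, rhs=-72; c'=1/4, d'=-18
row 2: denom=6−1·1/4=23/4; d'=(60−1·-18)/(23/4)=312/23
row 3: denom=10−2·8/23=214/23; d'=(4−2·312/23)/(214/23)=-266/107
row 4: denom=10−3·69/214=1933/214; d'=(-13−3·-266/107)/(1933/214)=-1186/1933
back: M4=-1186/1933
back: M3=-266/107−69/214·-1186/1933=-4423/1933
back: M2=312/23−8/23·-4423/1933=27760/1933
back: M1=-18−1/4·27760/1933=-41734/1933
M: M0=0, M1=-41734/1933, M2=27760/1933, M3=-4423/1933, M4=-1186/1933, M5=0
seg 0: a=2, c=M0/2=0, d=(M1−M0)/(6·1)=-20867/5799, b=Δ0−h0·(2M0+M1)/6=38264/5799
seg 1: a=5, c=M1/2=-20867/1933, d=(M2−M1)/(6·1)=34747/5799, b=Δ1−h1·(2M1+M2)/6=-24337/5799
seg 2: a=-4, c=M2/2=13880/1933, d=(M3−M2)/(6·2)=-32183/23196, b=Δ2−h2·(2M2+M3)/6=-45298/5799
seg 3: a=-2, c=M3/2=-4423/3866, d=(M4−M3)/(6·3)=1079/11598, b=Δ3−h3·(2M3+M4)/6=24713/5799
seg 4: a=3, c=M4/2=-593/1933, d=(M5−M4)/(6·2)=593/11598, b=Δ4−h4·(2M4+M5)/6=-1055/11598
t_q=15/2 → seg 4, τ=1/2; S=3+-1055/11598·τ+-593/1933·τ²+593/11598·τ³=89203/30928

  seg 0: a=2 b=38264/5799 c=0 d=-20867/5799
  seg 1: a=5 b=-24337/5799 c=-20867/1933 d=34747/5799
  seg 2: a=-4 b=-45298/5799 c=13880/1933 d=-32183/23196
  seg 3: a=-2 b=24713/5799 c=-4423/3866 d=1079/11598
  seg 4: a=3 b=-1055/11598 c=-593/1933 d=593/11598
S(15/2) = 89203/30928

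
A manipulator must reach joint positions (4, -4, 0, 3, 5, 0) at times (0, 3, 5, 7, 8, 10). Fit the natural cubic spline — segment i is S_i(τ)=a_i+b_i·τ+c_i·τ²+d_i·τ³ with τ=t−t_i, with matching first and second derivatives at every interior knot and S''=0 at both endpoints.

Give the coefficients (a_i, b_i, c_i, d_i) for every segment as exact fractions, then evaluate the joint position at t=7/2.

Δ: Δ0=-8/3, Δ1=2, Δ2=3/2, Δ3=2, Δ4=-5/2
row 1: diag=10, rhs=28; c'=1/5, d'=14/5
row 2: denom=8−2·1/5=38/5; d'=(-3−2·14/5)/(38/5)=-43/38
row 3: denom=6−2·5/19=104/19; d'=(3−2·-43/38)/(104/19)=25/26
row 4: denom=6−1·19/104=605/104; d'=(-27−1·25/26)/(605/104)=-2908/605
back: M4=-2908/605
back: M3=25/26−19/104·-2908/605=1113/605
back: M2=-43/38−5/19·1113/605=-391/242
back: M1=14/5−1/5·-391/242=3779/1210
M: M0=0, M1=3779/1210, M2=-391/242, M3=1113/605, M4=-2908/605, M5=0
seg 0: a=4, c=M0/2=0, d=(M1−M0)/(6·3)=3779/21780, b=Δ0−h0·(2M0+M1)/6=-30697/7260
seg 1: a=-4, c=M1/2=3779/2420, d=(M2−M1)/(6·2)=-2867/7260, b=Δ1−h1·(2M1+M2)/6=1657/3630
seg 2: a=0, c=M2/2=-391/484, d=(M3−M2)/(6·2)=4181/14520, b=Δ2−h2·(2M2+M3)/6=7129/3630
seg 3: a=3, c=M3/2=1113/1210, d=(M4−M3)/(6·1)=-4021/3630, b=Δ3−h3·(2M3+M4)/6=361/165
seg 4: a=5, c=M4/2=-1454/605, d=(M5−M4)/(6·2)=727/1815, b=Δ4−h4·(2M4+M5)/6=2557/3630
t_q=7/2 → seg 1, τ=1/2; S=-4+1657/3630·τ+3779/2420·τ²+-2867/7260·τ³=-66419/19360

  seg 0: a=4 b=-30697/7260 c=0 d=3779/21780
  seg 1: a=-4 b=1657/3630 c=3779/2420 d=-2867/7260
  seg 2: a=0 b=7129/3630 c=-391/484 d=4181/14520
  seg 3: a=3 b=361/165 c=1113/1210 d=-4021/3630
  seg 4: a=5 b=2557/3630 c=-1454/605 d=727/1815
S(7/2) = -66419/19360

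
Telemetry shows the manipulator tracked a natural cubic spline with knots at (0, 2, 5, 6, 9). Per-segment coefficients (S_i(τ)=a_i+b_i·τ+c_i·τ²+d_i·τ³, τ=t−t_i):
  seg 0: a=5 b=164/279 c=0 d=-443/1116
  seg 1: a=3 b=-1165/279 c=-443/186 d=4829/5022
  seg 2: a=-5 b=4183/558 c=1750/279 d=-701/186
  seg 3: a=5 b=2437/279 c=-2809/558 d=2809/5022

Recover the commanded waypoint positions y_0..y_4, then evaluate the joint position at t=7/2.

y_0=5 y_1=3 y_2=-5 y_3=5 y_4=1
S(7/2) = -2667/496

y_0 = S_0(0) = a_0 = 5
y_1 = S_1(0) = a_1 = 3
y_2 = S_2(0) = a_2 = -5
y_3 = S_3(0) = a_3 = 5
y_4 = S_3(3) = 1
t_q=7/2 is in segment 1 (τ=3/2); S_1(τ)=-2667/496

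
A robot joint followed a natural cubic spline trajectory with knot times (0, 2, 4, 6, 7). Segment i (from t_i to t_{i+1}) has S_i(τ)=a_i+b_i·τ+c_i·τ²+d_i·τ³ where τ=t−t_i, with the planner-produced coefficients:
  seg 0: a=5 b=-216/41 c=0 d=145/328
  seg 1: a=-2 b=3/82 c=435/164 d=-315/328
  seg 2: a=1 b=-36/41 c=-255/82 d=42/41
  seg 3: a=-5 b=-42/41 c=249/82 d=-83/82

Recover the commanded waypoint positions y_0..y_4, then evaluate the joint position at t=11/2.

y_0=5 y_1=-2 y_2=1 y_3=-5 y_4=-4
S(11/2) = -1265/328

y_0 = S_0(0) = a_0 = 5
y_1 = S_1(0) = a_1 = -2
y_2 = S_2(0) = a_2 = 1
y_3 = S_3(0) = a_3 = -5
y_4 = S_3(1) = -4
t_q=11/2 is in segment 2 (τ=3/2); S_2(τ)=-1265/328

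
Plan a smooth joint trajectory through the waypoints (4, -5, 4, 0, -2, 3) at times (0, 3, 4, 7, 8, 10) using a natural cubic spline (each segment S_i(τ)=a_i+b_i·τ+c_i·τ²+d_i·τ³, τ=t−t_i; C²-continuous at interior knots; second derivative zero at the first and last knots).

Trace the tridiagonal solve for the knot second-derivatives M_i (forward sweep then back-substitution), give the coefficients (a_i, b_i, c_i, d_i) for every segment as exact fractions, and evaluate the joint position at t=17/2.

  seg 0: a=4 b=-41119/5058 c=0 d=25945/45522
  seg 1: a=-5 b=18358/2529 c=25945/5058 d=-5713/1686
  seg 2: a=4 b=37189/5058 c=-12736/2529 d=32483/45522
  seg 3: a=0 b=-9097/2529 c=779/562 d=1067/5058
  seg 4: a=-2 b=-971/5058 c=1702/843 d=-851/2529
S(17/2) = -11015/6744

Δ: Δ0=-3, Δ1=9, Δ2=-4/3, Δ3=-2, Δ4=5/2
row 1: diag=8, rhs=72; c'=1/8, d'=9
row 2: denom=8−1·1/8=63/8; d'=(-62−1·9)/(63/8)=-568/63
row 3: denom=8−3·8/21=48/7; d'=(-4−3·-568/63)/(48/7)=121/36
row 4: denom=6−1·7/48=281/48; d'=(27−1·121/36)/(281/48)=3404/843
back: M4=3404/843
back: M3=121/36−7/48·3404/843=779/281
back: M2=-568/63−8/21·779/281=-25472/2529
back: M1=9−1/8·-25472/2529=25945/2529
M: M0=0, M1=25945/2529, M2=-25472/2529, M3=779/281, M4=3404/843, M5=0
seg 0: a=4, c=M0/2=0, d=(M1−M0)/(6·3)=25945/45522, b=Δ0−h0·(2M0+M1)/6=-41119/5058
seg 1: a=-5, c=M1/2=25945/5058, d=(M2−M1)/(6·1)=-5713/1686, b=Δ1−h1·(2M1+M2)/6=18358/2529
seg 2: a=4, c=M2/2=-12736/2529, d=(M3−M2)/(6·3)=32483/45522, b=Δ2−h2·(2M2+M3)/6=37189/5058
seg 3: a=0, c=M3/2=779/562, d=(M4−M3)/(6·1)=1067/5058, b=Δ3−h3·(2M3+M4)/6=-9097/2529
seg 4: a=-2, c=M4/2=1702/843, d=(M5−M4)/(6·2)=-851/2529, b=Δ4−h4·(2M4+M5)/6=-971/5058
t_q=17/2 → seg 4, τ=1/2; S=-2+-971/5058·τ+1702/843·τ²+-851/2529·τ³=-11015/6744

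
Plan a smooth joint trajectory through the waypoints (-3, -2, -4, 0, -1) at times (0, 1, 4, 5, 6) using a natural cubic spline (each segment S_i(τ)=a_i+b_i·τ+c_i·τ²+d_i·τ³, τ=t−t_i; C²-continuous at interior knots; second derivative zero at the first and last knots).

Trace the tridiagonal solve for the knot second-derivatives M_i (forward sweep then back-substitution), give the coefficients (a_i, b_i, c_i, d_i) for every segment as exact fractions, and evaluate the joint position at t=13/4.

Δ: Δ0=1, Δ1=-2/3, Δ2=4, Δ3=-1
row 1: diag=8, rhs=-10; c'=3/8, d'=-5/4
row 2: denom=8−3·3/8=55/8; d'=(28−3·-5/4)/(55/8)=254/55
row 3: denom=4−1·8/55=212/55; d'=(-30−1·254/55)/(212/55)=-476/53
back: M3=-476/53
back: M2=254/55−8/55·-476/53=314/53
back: M1=-5/4−3/8·314/53=-184/53
M: M0=0, M1=-184/53, M2=314/53, M3=-476/53, M4=0
seg 0: a=-3, c=M0/2=0, d=(M1−M0)/(6·1)=-92/159, b=Δ0−h0·(2M0+M1)/6=251/159
seg 1: a=-2, c=M1/2=-92/53, d=(M2−M1)/(6·3)=83/159, b=Δ1−h1·(2M1+M2)/6=-25/159
seg 2: a=-4, c=M2/2=157/53, d=(M3−M2)/(6·1)=-395/159, b=Δ2−h2·(2M2+M3)/6=560/159
seg 3: a=0, c=M3/2=-238/53, d=(M4−M3)/(6·1)=238/159, b=Δ3−h3·(2M3+M4)/6=317/159
t_q=13/4 → seg 1, τ=9/4; S=-2+-25/159·τ+-92/53·τ²+83/159·τ³=-17623/3392

  seg 0: a=-3 b=251/159 c=0 d=-92/159
  seg 1: a=-2 b=-25/159 c=-92/53 d=83/159
  seg 2: a=-4 b=560/159 c=157/53 d=-395/159
  seg 3: a=0 b=317/159 c=-238/53 d=238/159
S(13/4) = -17623/3392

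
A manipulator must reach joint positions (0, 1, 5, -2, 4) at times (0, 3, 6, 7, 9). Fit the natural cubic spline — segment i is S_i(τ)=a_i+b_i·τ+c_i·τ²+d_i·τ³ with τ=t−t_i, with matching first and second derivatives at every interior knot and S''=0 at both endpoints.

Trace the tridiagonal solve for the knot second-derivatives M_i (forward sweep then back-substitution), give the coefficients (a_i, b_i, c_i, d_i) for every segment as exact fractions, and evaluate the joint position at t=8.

  seg 0: a=0 b=-511/510 c=0 d=227/1530
  seg 1: a=1 b=766/255 c=227/170 d=-193/306
  seg 2: a=5 b=-3067/510 c=-369/85 d=1711/510
  seg 3: a=-2 b=-1181/255 c=973/170 d=-973/1020
S(8) = -633/340

Δ: Δ0=1/3, Δ1=4/3, Δ2=-7, Δ3=3
row 1: diag=12, rhs=6; c'=1/4, d'=1/2
row 2: denom=8−3·1/4=29/4; d'=(-50−3·1/2)/(29/4)=-206/29
row 3: denom=6−1·4/29=170/29; d'=(60−1·-206/29)/(170/29)=973/85
back: M3=973/85
back: M2=-206/29−4/29·973/85=-738/85
back: M1=1/2−1/4·-738/85=227/85
M: M0=0, M1=227/85, M2=-738/85, M3=973/85, M4=0
seg 0: a=0, c=M0/2=0, d=(M1−M0)/(6·3)=227/1530, b=Δ0−h0·(2M0+M1)/6=-511/510
seg 1: a=1, c=M1/2=227/170, d=(M2−M1)/(6·3)=-193/306, b=Δ1−h1·(2M1+M2)/6=766/255
seg 2: a=5, c=M2/2=-369/85, d=(M3−M2)/(6·1)=1711/510, b=Δ2−h2·(2M2+M3)/6=-3067/510
seg 3: a=-2, c=M3/2=973/170, d=(M4−M3)/(6·2)=-973/1020, b=Δ3−h3·(2M3+M4)/6=-1181/255
t_q=8 → seg 3, τ=1; S=-2+-1181/255·τ+973/170·τ²+-973/1020·τ³=-633/340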